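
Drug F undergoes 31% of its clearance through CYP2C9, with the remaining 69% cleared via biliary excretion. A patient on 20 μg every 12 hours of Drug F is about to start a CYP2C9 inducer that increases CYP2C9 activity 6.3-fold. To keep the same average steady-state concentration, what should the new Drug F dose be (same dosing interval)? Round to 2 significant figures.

53 μg

The CYP2C9 pathway (31% of clearance) is boosted to 6.3× activity: 0.31 × 6.3 = 1.953.
Non-CYP routes (69%) are unchanged.
Relative clearance = 1.953 + 0.69 = 2.643.
To maintain the same steady-state level, dose must scale with clearance: new dose = 20 × 2.643 = 53 μg.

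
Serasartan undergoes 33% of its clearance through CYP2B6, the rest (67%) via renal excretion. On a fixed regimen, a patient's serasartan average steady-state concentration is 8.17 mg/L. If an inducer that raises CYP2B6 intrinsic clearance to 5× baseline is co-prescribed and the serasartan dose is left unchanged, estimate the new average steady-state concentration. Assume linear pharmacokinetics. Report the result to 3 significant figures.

3.52 mg/L

The CYP2B6 pathway (33% of clearance) rises to 5× activity: 0.33 × 5 = 1.65.
The remaining 67% of clearance is unaffected.
New clearance relative to baseline: 1.65 + 0.67 = 2.32.
With dosing unchanged, average steady-state concentration scales as 1/CL: 8.17 / 2.32 = 3.52 mg/L.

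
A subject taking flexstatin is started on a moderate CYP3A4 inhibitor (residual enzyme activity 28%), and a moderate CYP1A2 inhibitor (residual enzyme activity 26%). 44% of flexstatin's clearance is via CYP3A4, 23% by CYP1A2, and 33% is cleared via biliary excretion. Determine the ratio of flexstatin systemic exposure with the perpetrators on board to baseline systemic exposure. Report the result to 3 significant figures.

The CYP3A4 pathway (44% of clearance) falls to 0.28× activity: 0.44 × 0.28 = 0.1232.
The CYP1A2 pathway (23% of clearance) drops to 0.26× activity: 0.23 × 0.26 = 0.0598.
Non-CYP routes (33%) are unchanged.
New clearance relative to baseline: 0.1232 + 0.0598 + 0.33 = 0.513.
Net systemic exposure ratio = 1 / 0.513 = 1.95.

1.95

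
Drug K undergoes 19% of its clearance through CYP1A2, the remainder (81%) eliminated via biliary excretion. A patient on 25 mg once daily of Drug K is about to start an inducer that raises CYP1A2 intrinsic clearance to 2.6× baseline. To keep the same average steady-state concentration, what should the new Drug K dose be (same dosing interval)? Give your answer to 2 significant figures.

The CYP1A2 pathway (19% of clearance) increases to 2.6× activity: 0.19 × 2.6 = 0.494.
Non-CYP routes (81%) are unchanged.
CL_new/CL_old = 0.494 + 0.81 = 1.304.
To maintain the same steady-state level, dose must scale with clearance: new dose = 25 × 1.304 = 33 mg.

33 mg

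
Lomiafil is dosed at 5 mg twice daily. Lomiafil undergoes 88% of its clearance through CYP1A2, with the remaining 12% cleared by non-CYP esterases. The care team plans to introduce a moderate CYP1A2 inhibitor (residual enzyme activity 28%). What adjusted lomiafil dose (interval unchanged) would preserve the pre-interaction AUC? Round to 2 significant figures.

The CYP1A2 pathway (88% of clearance) falls to 0.28× activity: 0.88 × 0.28 = 0.2464.
The remaining 12% of clearance is unaffected.
CL_new/CL_old = 0.2464 + 0.12 = 0.3664.
To maintain the same steady-state level, dose must scale with clearance: new dose = 5 × 0.3664 = 1.8 mg.

1.8 mg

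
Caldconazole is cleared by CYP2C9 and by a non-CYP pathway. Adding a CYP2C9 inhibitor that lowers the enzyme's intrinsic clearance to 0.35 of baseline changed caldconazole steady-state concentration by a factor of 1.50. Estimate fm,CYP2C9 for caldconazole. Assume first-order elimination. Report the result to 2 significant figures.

CL'/CL = 1 / 1.50 = 0.6667
0.35·fm + (1 − fm) = 0.6667
fm = (0.6667 − 1) / (0.35 − 1) = 0.51

0.51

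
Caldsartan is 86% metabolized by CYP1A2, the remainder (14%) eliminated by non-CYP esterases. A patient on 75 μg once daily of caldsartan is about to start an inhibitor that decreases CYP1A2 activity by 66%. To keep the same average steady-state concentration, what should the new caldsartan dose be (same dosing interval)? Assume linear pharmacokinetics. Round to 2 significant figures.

The CYP1A2 pathway (86% of clearance) drops to 0.34× activity: 0.86 × 0.34 = 0.2924.
The remaining 14% of clearance is unaffected.
New clearance relative to baseline: 0.2924 + 0.14 = 0.4324.
To maintain the same steady-state level, dose must scale with clearance: new dose = 75 × 0.4324 = 32 μg.

32 μg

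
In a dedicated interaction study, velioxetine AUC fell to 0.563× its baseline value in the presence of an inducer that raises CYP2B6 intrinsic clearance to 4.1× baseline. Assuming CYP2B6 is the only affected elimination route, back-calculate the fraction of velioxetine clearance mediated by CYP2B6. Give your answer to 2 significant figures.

0.25

CL'/CL = 1 / 0.563 = 1.776
4.1·fm + (1 − fm) = 1.776
fm = (1.776 − 1) / (4.1 − 1) = 0.25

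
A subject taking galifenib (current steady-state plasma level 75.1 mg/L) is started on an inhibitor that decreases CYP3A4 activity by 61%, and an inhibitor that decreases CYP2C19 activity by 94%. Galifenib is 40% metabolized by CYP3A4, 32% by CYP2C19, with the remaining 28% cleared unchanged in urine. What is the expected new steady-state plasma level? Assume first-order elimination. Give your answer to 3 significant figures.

The CYP3A4 pathway (40% of clearance) is reduced to 0.39× activity: 0.4 × 0.39 = 0.156.
The CYP2C19 pathway (32% of clearance) is reduced to 0.06× activity: 0.32 × 0.06 = 0.0192.
The remaining 28% of clearance is unaffected.
CL_new/CL_old = 0.156 + 0.0192 + 0.28 = 0.4552.
Steady-state plasma level ∝ 1/CL: new value = 75.1 / 0.4552 = 165 mg/L.

165 mg/L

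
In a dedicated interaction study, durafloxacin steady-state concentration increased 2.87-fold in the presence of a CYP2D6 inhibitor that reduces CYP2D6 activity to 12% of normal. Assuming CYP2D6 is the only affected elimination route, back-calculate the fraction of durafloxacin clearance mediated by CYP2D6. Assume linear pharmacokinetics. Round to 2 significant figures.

0.74

CL'/CL = 1 / 2.87 = 0.3484
0.12·fm + (1 − fm) = 0.3484
fm = (0.3484 − 1) / (0.12 − 1) = 0.74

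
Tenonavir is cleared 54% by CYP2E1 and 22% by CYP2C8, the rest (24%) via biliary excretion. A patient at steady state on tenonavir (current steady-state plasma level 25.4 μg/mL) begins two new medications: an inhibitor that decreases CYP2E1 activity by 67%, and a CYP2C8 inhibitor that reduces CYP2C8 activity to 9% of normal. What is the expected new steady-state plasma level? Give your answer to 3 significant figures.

The CYP2E1 pathway (54% of clearance) is reduced to 0.33× activity: 0.54 × 0.33 = 0.1782.
The CYP2C8 pathway (22% of clearance) drops to 0.09× activity: 0.22 × 0.09 = 0.0198.
The remaining 24% of clearance is unaffected.
New clearance relative to baseline: 0.1782 + 0.0198 + 0.24 = 0.438.
Dividing the baseline by the relative clearance: 25.4 / 0.438 = 58.0 μg/mL.

58.0 μg/mL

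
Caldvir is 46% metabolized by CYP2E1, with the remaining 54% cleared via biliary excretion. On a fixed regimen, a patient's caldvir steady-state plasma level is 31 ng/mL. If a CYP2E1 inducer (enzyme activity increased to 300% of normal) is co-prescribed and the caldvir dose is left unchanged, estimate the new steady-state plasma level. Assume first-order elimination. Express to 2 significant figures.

16 ng/mL

CYP2E1: 0.46 × 3 = 1.38
Other: 0.54 (unchanged)
New clearance relative to baseline: 1.38 + 0.54 = 1.92.
New steady-state plasma level = baseline ÷ relative clearance = 31 / 1.92 = 16 ng/mL.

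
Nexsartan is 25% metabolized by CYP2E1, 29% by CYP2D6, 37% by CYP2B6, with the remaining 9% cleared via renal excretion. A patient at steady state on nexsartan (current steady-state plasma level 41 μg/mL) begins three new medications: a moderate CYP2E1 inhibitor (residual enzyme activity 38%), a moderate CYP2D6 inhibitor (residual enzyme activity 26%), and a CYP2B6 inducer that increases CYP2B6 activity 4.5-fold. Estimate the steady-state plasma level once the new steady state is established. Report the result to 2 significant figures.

21 μg/mL

CYP2E1: 0.25 × 0.38 = 0.095
CYP2D6: 0.29 × 0.26 = 0.0754
CYP2B6: 0.37 × 4.5 = 1.665
Other: 0.09 (unchanged)
New clearance relative to baseline: 0.095 + 0.0754 + 1.665 + 0.09 = 1.9254.
Steady-state plasma level ∝ 1/CL: new value = 41 / 1.9254 = 21 μg/mL.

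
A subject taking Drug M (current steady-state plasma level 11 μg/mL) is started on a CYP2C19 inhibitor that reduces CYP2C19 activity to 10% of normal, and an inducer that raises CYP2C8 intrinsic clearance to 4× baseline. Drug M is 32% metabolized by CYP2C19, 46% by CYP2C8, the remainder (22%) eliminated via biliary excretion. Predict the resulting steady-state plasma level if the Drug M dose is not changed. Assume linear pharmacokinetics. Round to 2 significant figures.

The CYP2C19 pathway (32% of clearance) drops to 0.1× activity: 0.32 × 0.1 = 0.032.
The CYP2C8 pathway (46% of clearance) rises to 4× activity: 0.46 × 4 = 1.84.
The remaining 22% of clearance is unaffected.
CL_new/CL_old = 0.032 + 1.84 + 0.22 = 2.092.
Steady-state plasma level ∝ 1/CL: new value = 11 / 2.092 = 5.3 μg/mL.

5.3 μg/mL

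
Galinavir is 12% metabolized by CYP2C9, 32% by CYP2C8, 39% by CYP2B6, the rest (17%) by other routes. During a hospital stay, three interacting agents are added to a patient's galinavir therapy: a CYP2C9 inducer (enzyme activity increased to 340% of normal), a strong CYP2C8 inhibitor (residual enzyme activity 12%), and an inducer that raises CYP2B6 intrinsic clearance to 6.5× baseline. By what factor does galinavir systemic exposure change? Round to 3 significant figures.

0.317

The CYP2C9 pathway (12% of clearance) is boosted to 3.4× activity: 0.12 × 3.4 = 0.408.
The CYP2C8 pathway (32% of clearance) falls to 0.12× activity: 0.32 × 0.12 = 0.0384.
The CYP2B6 pathway (39% of clearance) increases to 6.5× activity: 0.39 × 6.5 = 2.535.
The remaining 17% of clearance is unaffected.
Relative clearance = 0.408 + 0.0384 + 2.535 + 0.17 = 3.1514.
Because systemic exposure varies inversely with clearance, the combined effect is 1 / 3.1514 = 0.317.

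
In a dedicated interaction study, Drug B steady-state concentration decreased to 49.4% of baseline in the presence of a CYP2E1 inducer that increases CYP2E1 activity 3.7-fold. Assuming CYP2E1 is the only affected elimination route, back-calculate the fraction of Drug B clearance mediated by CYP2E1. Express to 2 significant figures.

0.38

Write x for the fraction cleared via CYP2E1. The observed steady-state concentration change means clearance rose to 1/0.494 = 2.024 of baseline.
Setting x·3.7 + (1 − x) = 2.024 and solving: x = (2.024 − 1)/(3.7 − 1) = 0.38.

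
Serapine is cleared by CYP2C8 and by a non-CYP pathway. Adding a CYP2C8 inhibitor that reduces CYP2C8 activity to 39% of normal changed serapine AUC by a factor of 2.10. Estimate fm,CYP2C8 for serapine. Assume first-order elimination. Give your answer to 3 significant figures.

0.859

Call the CYP2C8 fraction fm. After the interaction, CL_new/CL_old = fm × 0.39 + (1 − fm).
AUC ratio = 1 / (new CL fraction), so new CL fraction = 1 / 2.10 = 0.4762.
fm × 0.39 + 1 − fm = 0.4762  ⇒  fm × (0.39 − 1) = −0.5238  ⇒  fm = 0.859.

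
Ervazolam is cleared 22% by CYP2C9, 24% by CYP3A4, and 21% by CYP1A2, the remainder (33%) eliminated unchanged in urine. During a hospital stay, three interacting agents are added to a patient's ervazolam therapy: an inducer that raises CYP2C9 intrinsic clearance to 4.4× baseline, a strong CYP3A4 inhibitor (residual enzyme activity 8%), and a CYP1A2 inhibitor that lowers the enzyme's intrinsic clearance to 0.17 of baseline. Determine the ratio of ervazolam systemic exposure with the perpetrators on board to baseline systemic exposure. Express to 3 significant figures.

0.739

The CYP2C9 pathway (22% of clearance) rises to 4.4× activity: 0.22 × 4.4 = 0.968.
The CYP3A4 pathway (24% of clearance) falls to 0.08× activity: 0.24 × 0.08 = 0.0192.
The CYP1A2 pathway (21% of clearance) drops to 0.17× activity: 0.21 × 0.17 = 0.0357.
Non-CYP routes (33%) are unchanged.
Relative clearance = 0.968 + 0.0192 + 0.0357 + 0.33 = 1.3529.
Because systemic exposure varies inversely with clearance, the combined effect is 1 / 1.3529 = 0.739.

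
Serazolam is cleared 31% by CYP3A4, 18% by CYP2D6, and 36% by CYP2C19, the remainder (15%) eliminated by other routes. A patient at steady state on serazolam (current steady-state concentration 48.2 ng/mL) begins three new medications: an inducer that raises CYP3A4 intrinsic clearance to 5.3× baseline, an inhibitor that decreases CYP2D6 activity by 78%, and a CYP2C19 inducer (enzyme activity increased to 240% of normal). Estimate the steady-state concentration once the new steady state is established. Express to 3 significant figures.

The CYP3A4 pathway (31% of clearance) rises to 5.3× activity: 0.31 × 5.3 = 1.643.
The CYP2D6 pathway (18% of clearance) falls to 0.22× activity: 0.18 × 0.22 = 0.0396.
The CYP2C19 pathway (36% of clearance) is boosted to 2.4× activity: 0.36 × 2.4 = 0.864.
The remaining 15% of clearance is unaffected.
New clearance relative to baseline: 1.643 + 0.0396 + 0.864 + 0.15 = 2.6966.
Steady-state concentration ∝ 1/CL: new value = 48.2 / 2.6966 = 17.9 ng/mL.

17.9 ng/mL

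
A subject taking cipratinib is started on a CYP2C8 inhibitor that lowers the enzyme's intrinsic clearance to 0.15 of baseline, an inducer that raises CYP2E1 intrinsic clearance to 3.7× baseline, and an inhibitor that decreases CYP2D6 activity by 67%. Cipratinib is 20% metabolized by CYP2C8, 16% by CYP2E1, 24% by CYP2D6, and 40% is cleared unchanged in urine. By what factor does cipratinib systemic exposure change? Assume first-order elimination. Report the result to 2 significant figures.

0.91

The CYP2C8 pathway (20% of clearance) drops to 0.15× activity: 0.2 × 0.15 = 0.03.
The CYP2E1 pathway (16% of clearance) is boosted to 3.7× activity: 0.16 × 3.7 = 0.592.
The CYP2D6 pathway (24% of clearance) is reduced to 0.33× activity: 0.24 × 0.33 = 0.0792.
The remaining 40% of clearance is unaffected.
New clearance relative to baseline: 0.03 + 0.592 + 0.0792 + 0.4 = 1.1012.
Because systemic exposure varies inversely with clearance, the combined effect is 1 / 1.1012 = 0.91.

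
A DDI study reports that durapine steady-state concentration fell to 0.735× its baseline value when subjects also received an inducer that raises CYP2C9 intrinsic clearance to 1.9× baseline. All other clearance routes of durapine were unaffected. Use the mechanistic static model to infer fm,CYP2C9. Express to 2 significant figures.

CL'/CL = 1 / 0.735 = 1.361
1.9·fm + (1 − fm) = 1.361
fm = (1.361 − 1) / (1.9 − 1) = 0.40

0.40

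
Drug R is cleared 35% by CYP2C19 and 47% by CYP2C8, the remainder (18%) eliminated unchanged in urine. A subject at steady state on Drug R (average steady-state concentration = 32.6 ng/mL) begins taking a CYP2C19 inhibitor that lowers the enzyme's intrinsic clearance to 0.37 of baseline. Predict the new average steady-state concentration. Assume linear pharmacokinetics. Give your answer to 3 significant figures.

41.8 ng/mL

The CYP2C19 pathway (35% of clearance) is reduced to 0.37× activity: 0.35 × 0.37 = 0.1295.
CYP2C8 (47%) and the residual 18% are unaffected.
Relative clearance = 0.1295 + 0.47 + 0.18 = 0.7795.
With dosing unchanged, average steady-state concentration scales as 1/CL: 32.6 / 0.7795 = 41.8 ng/mL.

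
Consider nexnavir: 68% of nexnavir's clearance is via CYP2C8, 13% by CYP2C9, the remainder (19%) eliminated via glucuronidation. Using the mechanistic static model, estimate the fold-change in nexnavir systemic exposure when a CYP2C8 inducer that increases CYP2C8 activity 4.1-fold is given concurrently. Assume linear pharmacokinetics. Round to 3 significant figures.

0.322

The CYP2C8 pathway (68% of clearance) is boosted to 4.1× activity: 0.68 × 4.1 = 2.788.
CYP2C9 (13%) and the residual 19% are unaffected.
Relative clearance = 2.788 + 0.13 + 0.19 = 3.108.
Systemic exposure is inversely proportional to clearance, so the fold-change is 1 / 3.108 = 0.322.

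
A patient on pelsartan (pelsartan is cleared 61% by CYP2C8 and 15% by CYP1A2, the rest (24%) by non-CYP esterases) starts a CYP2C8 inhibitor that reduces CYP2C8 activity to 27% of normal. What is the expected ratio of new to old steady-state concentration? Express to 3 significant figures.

The CYP2C8 pathway (61% of clearance) is reduced to 0.27× activity: 0.61 × 0.27 = 0.1647.
CYP1A2 (15%) and the residual 24% are unaffected.
New clearance relative to baseline: 0.1647 + 0.15 + 0.24 = 0.5547.
Steady-state concentration is inversely proportional to clearance, so the fold-change is 1 / 0.5547 = 1.80.

1.80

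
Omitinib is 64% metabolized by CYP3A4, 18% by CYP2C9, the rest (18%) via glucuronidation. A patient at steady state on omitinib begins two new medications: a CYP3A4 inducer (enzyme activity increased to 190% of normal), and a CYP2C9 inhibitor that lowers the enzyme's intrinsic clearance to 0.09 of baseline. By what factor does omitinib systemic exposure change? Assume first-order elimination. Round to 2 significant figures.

0.71

CYP3A4: 0.64 × 1.9 = 1.216
CYP2C9: 0.18 × 0.09 = 0.0162
Other: 0.18 (unchanged)
New clearance relative to baseline: 1.216 + 0.0162 + 0.18 = 1.4122.
Because systemic exposure varies inversely with clearance, the combined effect is 1 / 1.4122 = 0.71.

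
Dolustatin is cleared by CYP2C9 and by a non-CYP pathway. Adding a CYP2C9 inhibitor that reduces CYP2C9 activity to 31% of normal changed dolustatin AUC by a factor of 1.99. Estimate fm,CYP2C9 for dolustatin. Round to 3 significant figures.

0.721

Write x for the fraction cleared via CYP2C9. The observed AUC change means clearance fell to 1/1.99 = 0.5025 of baseline.
Only the CYP2C9 route changed, so 0.5025 = x·0.31 + (1 − x), giving x = 0.721.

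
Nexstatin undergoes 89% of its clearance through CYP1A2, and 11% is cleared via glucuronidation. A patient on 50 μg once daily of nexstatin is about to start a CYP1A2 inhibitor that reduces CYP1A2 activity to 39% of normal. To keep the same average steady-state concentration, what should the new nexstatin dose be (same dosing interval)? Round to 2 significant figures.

23 μg

The CYP1A2 pathway (89% of clearance) is reduced to 0.39× activity: 0.89 × 0.39 = 0.3471.
Non-CYP routes (11%) are unchanged.
New clearance relative to baseline: 0.3471 + 0.11 = 0.4571.
To maintain the same steady-state level, dose must scale with clearance: new dose = 50 × 0.4571 = 23 μg.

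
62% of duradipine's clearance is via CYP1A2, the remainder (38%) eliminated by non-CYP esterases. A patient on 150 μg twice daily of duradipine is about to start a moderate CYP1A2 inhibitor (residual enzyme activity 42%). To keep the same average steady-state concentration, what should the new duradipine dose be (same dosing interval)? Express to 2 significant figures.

The CYP1A2 pathway (62% of clearance) is reduced to 0.42× activity: 0.62 × 0.42 = 0.2604.
The remaining 38% of clearance is unaffected.
CL_new/CL_old = 0.2604 + 0.38 = 0.6404.
Css,avg = (dose rate)/CL, so holding Css fixed requires dose ∝ CL: 150 × 0.6404 = 96 μg.

96 μg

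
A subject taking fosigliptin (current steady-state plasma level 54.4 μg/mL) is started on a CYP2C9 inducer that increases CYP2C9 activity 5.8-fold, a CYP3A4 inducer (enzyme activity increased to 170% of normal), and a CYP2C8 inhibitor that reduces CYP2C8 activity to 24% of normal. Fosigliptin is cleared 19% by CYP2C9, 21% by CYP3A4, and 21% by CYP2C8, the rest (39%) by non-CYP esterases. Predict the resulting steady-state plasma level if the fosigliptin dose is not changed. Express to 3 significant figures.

The CYP2C9 pathway (19% of clearance) rises to 5.8× activity: 0.19 × 5.8 = 1.102.
The CYP3A4 pathway (21% of clearance) is boosted to 1.7× activity: 0.21 × 1.7 = 0.357.
The CYP2C8 pathway (21% of clearance) drops to 0.24× activity: 0.21 × 0.24 = 0.0504.
The remaining 39% of clearance is unaffected.
New clearance relative to baseline: 1.102 + 0.357 + 0.0504 + 0.39 = 1.8994.
Steady-state plasma level ∝ 1/CL: new value = 54.4 / 1.8994 = 28.6 μg/mL.

28.6 μg/mL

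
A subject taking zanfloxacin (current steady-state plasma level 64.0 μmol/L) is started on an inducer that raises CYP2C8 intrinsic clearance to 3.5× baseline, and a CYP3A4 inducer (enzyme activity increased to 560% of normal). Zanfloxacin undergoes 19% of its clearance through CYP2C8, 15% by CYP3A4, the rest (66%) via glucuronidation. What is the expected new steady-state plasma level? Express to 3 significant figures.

29.6 μmol/L

CYP2C8: 0.19 × 3.5 = 0.665
CYP3A4: 0.15 × 5.6 = 0.84
Other: 0.66 (unchanged)
CL_new/CL_old = 0.665 + 0.84 + 0.66 = 2.165.
Dividing the baseline by the relative clearance: 64.0 / 2.165 = 29.6 μmol/L.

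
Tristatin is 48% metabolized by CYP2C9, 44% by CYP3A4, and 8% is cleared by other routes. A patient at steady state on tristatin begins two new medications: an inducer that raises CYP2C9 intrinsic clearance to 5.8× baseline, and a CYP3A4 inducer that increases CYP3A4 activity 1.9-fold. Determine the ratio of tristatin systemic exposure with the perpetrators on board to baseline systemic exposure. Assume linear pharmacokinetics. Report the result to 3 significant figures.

0.270

The CYP2C9 pathway (48% of clearance) increases to 5.8× activity: 0.48 × 5.8 = 2.784.
The CYP3A4 pathway (44% of clearance) is boosted to 1.9× activity: 0.44 × 1.9 = 0.836.
The remaining 8% of clearance is unaffected.
New clearance relative to baseline: 2.784 + 0.836 + 0.08 = 3.7.
Systemic exposure ∝ 1/CL: fold-change = 1 / 3.7 = 0.270.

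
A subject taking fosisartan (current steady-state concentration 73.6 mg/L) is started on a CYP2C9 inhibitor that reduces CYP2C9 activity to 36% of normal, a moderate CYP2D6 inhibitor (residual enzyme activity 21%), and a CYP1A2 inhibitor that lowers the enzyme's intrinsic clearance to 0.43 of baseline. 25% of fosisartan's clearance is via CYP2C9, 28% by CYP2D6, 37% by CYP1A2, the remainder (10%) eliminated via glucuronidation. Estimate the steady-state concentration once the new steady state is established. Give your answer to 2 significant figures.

The CYP2C9 pathway (25% of clearance) drops to 0.36× activity: 0.25 × 0.36 = 0.09.
The CYP2D6 pathway (28% of clearance) is reduced to 0.21× activity: 0.28 × 0.21 = 0.0588.
The CYP1A2 pathway (37% of clearance) is reduced to 0.43× activity: 0.37 × 0.43 = 0.1591.
Non-CYP routes (10%) are unchanged.
New clearance relative to baseline: 0.09 + 0.0588 + 0.1591 + 0.1 = 0.4079.
Dividing the baseline by the relative clearance: 73.6 / 0.4079 = 1.8 × 10² mg/L.

1.8 × 10² mg/L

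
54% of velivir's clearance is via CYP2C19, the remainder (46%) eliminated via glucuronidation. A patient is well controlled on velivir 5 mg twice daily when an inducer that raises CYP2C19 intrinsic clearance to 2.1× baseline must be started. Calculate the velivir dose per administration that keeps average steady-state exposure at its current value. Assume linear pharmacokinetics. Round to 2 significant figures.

8.0 mg

The CYP2C19 pathway (54% of clearance) rises to 2.1× activity: 0.54 × 2.1 = 1.134.
The remaining 46% of clearance is unaffected.
New clearance relative to baseline: 1.134 + 0.46 = 1.594.
To maintain the same steady-state level, dose must scale with clearance: new dose = 5 × 1.594 = 8.0 mg.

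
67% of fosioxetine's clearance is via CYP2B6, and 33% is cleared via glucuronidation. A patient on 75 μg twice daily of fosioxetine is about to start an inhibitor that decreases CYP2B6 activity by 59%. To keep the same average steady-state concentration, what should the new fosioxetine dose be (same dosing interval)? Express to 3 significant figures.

45.4 μg

The CYP2B6 pathway (67% of clearance) is reduced to 0.41× activity: 0.67 × 0.41 = 0.2747.
Non-CYP routes (33%) are unchanged.
CL_new/CL_old = 0.2747 + 0.33 = 0.6047.
Css,avg = (dose rate)/CL, so holding Css fixed requires dose ∝ CL: 75 × 0.6047 = 45.4 μg.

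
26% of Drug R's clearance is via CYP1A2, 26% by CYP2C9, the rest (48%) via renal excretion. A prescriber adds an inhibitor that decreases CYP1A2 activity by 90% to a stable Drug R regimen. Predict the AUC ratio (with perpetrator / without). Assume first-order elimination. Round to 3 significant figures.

1.31

The CYP1A2 pathway (26% of clearance) drops to 0.1× activity: 0.26 × 0.1 = 0.026.
CYP2C9 (26%) and the residual 48% are unaffected.
Relative clearance = 0.026 + 0.26 + 0.48 = 0.766.
Since AUC ∝ 1/CL, the ratio is 1 / 0.766 = 1.31.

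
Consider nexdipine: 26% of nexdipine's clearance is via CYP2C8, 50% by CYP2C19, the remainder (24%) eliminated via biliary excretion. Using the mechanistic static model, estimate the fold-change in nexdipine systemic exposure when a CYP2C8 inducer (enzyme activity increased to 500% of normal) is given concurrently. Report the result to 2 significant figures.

0.49

CYP2C8: 0.26 × 5 = 1.3
CYP2C19: 0.5 (unchanged)
Other: 0.24 (unchanged)
Relative clearance = 1.3 + 0.5 + 0.24 = 2.04.
Since systemic exposure ∝ 1/CL, the ratio is 1 / 2.04 = 0.49.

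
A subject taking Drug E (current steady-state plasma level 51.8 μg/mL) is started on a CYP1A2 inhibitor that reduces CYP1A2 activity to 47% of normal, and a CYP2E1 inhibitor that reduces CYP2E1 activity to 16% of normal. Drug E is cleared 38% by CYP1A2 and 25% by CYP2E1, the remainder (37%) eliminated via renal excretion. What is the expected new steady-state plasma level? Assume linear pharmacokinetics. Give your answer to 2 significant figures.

The CYP1A2 pathway (38% of clearance) falls to 0.47× activity: 0.38 × 0.47 = 0.1786.
The CYP2E1 pathway (25% of clearance) is reduced to 0.16× activity: 0.25 × 0.16 = 0.04.
Non-CYP routes (37%) are unchanged.
CL_new/CL_old = 0.1786 + 0.04 + 0.37 = 0.5886.
Dividing the baseline by the relative clearance: 51.8 / 0.5886 = 88 μg/mL.

88 μg/mL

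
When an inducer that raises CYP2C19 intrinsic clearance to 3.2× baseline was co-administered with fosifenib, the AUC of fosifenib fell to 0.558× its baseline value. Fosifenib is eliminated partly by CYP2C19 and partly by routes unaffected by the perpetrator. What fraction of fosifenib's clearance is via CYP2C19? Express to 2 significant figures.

0.36

Write x for the fraction cleared via CYP2C19. The observed AUC change means clearance rose to 1/0.558 = 1.792 of baseline.
Only the CYP2C19 route changed, so 1.792 = x·3.2 + (1 − x), giving x = 0.36.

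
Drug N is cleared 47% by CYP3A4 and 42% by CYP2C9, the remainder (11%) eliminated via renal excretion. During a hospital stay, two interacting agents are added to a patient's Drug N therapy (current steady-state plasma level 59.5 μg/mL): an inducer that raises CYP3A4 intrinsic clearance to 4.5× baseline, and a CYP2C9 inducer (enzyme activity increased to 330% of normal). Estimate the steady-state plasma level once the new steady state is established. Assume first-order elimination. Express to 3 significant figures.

The CYP3A4 pathway (47% of clearance) is boosted to 4.5× activity: 0.47 × 4.5 = 2.115.
The CYP2C9 pathway (42% of clearance) is boosted to 3.3× activity: 0.42 × 3.3 = 1.386.
The remaining 11% of clearance is unaffected.
New clearance relative to baseline: 2.115 + 1.386 + 0.11 = 3.611.
Dividing the baseline by the relative clearance: 59.5 / 3.611 = 16.5 μg/mL.

16.5 μg/mL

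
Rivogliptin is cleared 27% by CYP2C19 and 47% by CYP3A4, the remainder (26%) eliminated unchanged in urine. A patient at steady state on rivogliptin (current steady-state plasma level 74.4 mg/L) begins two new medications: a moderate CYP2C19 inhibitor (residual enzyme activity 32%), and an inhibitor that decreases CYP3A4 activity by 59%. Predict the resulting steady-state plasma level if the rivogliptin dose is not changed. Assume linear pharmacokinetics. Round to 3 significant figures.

138 mg/L

The CYP2C19 pathway (27% of clearance) falls to 0.32× activity: 0.27 × 0.32 = 0.0864.
The CYP3A4 pathway (47% of clearance) falls to 0.41× activity: 0.47 × 0.41 = 0.1927.
Non-CYP routes (26%) are unchanged.
Relative clearance = 0.0864 + 0.1927 + 0.26 = 0.5391.
Dividing the baseline by the relative clearance: 74.4 / 0.5391 = 138 mg/L.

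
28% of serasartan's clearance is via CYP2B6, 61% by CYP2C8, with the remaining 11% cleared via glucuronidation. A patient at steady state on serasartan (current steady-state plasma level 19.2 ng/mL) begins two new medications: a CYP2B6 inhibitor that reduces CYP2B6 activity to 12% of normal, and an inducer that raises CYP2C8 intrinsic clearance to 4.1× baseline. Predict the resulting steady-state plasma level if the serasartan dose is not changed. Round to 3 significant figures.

The CYP2B6 pathway (28% of clearance) is reduced to 0.12× activity: 0.28 × 0.12 = 0.0336.
The CYP2C8 pathway (61% of clearance) increases to 4.1× activity: 0.61 × 4.1 = 2.501.
The remaining 11% of clearance is unaffected.
Relative clearance = 0.0336 + 2.501 + 0.11 = 2.6446.
Dividing the baseline by the relative clearance: 19.2 / 2.6446 = 7.26 ng/mL.

7.26 ng/mL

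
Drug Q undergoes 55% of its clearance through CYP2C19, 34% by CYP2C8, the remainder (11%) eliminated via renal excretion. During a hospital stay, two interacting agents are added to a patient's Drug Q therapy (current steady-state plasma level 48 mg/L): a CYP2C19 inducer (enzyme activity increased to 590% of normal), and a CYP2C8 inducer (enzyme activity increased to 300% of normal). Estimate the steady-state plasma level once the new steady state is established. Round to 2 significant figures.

CYP2C19: 0.55 × 5.9 = 3.245
CYP2C8: 0.34 × 3 = 1.02
Other: 0.11 (unchanged)
CL_new/CL_old = 3.245 + 1.02 + 0.11 = 4.375.
New steady-state plasma level = 48 / 4.375 = 11 mg/L (concentration scales inversely with clearance).

11 mg/L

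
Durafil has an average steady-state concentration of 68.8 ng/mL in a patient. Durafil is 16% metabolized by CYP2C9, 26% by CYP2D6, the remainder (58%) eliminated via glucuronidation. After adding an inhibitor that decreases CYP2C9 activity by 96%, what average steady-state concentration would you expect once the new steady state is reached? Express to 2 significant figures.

The CYP2C9 pathway (16% of clearance) drops to 0.04× activity: 0.16 × 0.04 = 0.0064.
CYP2D6 (26%) and the residual 58% are unaffected.
Relative clearance = 0.0064 + 0.26 + 0.58 = 0.8464.
New average steady-state concentration = baseline ÷ relative clearance = 68.8 / 0.8464 = 81 ng/mL.

81 ng/mL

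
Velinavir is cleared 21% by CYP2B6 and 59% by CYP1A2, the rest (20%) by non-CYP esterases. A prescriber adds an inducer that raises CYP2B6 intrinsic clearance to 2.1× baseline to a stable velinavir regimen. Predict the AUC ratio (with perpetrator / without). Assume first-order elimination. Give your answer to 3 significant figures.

The CYP2B6 pathway (21% of clearance) is boosted to 2.1× activity: 0.21 × 2.1 = 0.441.
CYP1A2 (59%) and the residual 20% are unaffected.
CL_new/CL_old = 0.441 + 0.59 + 0.2 = 1.231.
AUC ratio = CL_old/CL_new = 1 / 1.231 = 0.812.

0.812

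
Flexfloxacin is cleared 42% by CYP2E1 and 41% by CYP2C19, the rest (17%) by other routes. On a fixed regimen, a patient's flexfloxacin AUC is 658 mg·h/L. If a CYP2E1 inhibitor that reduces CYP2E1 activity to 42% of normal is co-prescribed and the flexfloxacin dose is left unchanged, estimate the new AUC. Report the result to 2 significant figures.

The CYP2E1 pathway (42% of clearance) falls to 0.42× activity: 0.42 × 0.42 = 0.1764.
CYP2C19 (41%) and the residual 17% are unaffected.
CL_new/CL_old = 0.1764 + 0.41 + 0.17 = 0.7564.
New AUC = baseline ÷ relative clearance = 658 / 0.7564 = 8.7 × 10² mg·h/L.

8.7 × 10² mg·h/L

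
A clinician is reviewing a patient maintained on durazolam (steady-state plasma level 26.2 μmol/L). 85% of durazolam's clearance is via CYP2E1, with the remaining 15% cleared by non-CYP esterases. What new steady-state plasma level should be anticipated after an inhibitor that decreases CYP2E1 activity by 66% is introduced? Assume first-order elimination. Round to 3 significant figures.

59.7 μmol/L

The CYP2E1 pathway (85% of clearance) drops to 0.34× activity: 0.85 × 0.34 = 0.289.
Non-CYP routes (15%) are unchanged.
New clearance relative to baseline: 0.289 + 0.15 = 0.439.
With dosing unchanged, steady-state plasma level scales as 1/CL: 26.2 / 0.439 = 59.7 μmol/L.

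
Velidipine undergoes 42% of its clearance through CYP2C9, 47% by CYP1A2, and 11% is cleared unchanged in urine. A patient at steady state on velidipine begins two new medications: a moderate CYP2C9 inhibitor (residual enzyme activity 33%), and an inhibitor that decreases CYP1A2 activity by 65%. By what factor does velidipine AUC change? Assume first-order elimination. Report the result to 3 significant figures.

2.42

CYP2C9: 0.42 × 0.33 = 0.1386
CYP1A2: 0.47 × 0.35 = 0.1645
Other: 0.11 (unchanged)
Relative clearance = 0.1386 + 0.1645 + 0.11 = 0.4131.
Because AUC varies inversely with clearance, the combined effect is 1 / 0.4131 = 2.42.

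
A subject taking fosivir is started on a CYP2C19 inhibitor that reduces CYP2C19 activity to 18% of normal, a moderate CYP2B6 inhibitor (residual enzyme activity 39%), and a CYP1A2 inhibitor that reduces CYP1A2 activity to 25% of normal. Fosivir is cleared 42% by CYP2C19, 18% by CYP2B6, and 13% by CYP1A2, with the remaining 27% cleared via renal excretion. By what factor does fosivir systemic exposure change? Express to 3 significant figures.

2.23

CYP2C19: 0.42 × 0.18 = 0.0756
CYP2B6: 0.18 × 0.39 = 0.0702
CYP1A2: 0.13 × 0.25 = 0.0325
Other: 0.27 (unchanged)
CL_new/CL_old = 0.0756 + 0.0702 + 0.0325 + 0.27 = 0.4483.
Systemic exposure ∝ 1/CL: fold-change = 1 / 0.4483 = 2.23.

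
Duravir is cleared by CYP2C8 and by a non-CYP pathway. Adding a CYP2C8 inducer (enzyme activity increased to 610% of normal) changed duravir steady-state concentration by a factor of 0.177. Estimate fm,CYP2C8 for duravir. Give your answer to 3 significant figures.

0.912

Let fm be the CYP2C8 fraction. New clearance relative to baseline = fm × 6.1 + (1 − fm).
Steady-state concentration ratio = 1 / (new CL fraction), so new CL fraction = 1 / 0.177 = 5.65.
fm × 6.1 + 1 − fm = 5.65  ⇒  fm × (6.1 − 1) = 4.65  ⇒  fm = 0.912.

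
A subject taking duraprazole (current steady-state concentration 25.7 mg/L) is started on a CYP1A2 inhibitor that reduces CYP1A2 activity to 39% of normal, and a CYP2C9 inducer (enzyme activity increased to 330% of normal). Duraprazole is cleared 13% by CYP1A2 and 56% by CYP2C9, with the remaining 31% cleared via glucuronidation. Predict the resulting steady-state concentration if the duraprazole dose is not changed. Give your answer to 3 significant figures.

11.6 mg/L

CYP1A2: 0.13 × 0.39 = 0.0507
CYP2C9: 0.56 × 3.3 = 1.848
Other: 0.31 (unchanged)
New clearance relative to baseline: 0.0507 + 1.848 + 0.31 = 2.2087.
Dividing the baseline by the relative clearance: 25.7 / 2.2087 = 11.6 mg/L.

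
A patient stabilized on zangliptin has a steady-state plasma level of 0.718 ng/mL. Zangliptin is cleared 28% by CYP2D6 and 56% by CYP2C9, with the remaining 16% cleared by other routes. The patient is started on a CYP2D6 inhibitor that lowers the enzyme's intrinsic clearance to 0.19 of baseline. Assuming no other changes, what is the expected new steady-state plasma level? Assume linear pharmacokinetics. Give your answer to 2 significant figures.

The CYP2D6 pathway (28% of clearance) falls to 0.19× activity: 0.28 × 0.19 = 0.0532.
CYP2C9 (56%) and the residual 16% are unaffected.
CL_new/CL_old = 0.0532 + 0.56 + 0.16 = 0.7732.
Steady-state plasma level ∝ 1/CL, so new value = 0.718 / 0.7732 = 0.93 ng/mL.

0.93 ng/mL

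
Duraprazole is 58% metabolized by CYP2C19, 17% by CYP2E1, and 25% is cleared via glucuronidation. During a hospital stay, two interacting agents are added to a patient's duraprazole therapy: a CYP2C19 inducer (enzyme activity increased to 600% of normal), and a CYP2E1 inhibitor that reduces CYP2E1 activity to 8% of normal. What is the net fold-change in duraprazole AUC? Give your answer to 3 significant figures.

0.267

The CYP2C19 pathway (58% of clearance) increases to 6× activity: 0.58 × 6 = 3.48.
The CYP2E1 pathway (17% of clearance) falls to 0.08× activity: 0.17 × 0.08 = 0.0136.
Non-CYP routes (25%) are unchanged.
New clearance relative to baseline: 3.48 + 0.0136 + 0.25 = 3.7436.
Net AUC ratio = 1 / 3.7436 = 0.267.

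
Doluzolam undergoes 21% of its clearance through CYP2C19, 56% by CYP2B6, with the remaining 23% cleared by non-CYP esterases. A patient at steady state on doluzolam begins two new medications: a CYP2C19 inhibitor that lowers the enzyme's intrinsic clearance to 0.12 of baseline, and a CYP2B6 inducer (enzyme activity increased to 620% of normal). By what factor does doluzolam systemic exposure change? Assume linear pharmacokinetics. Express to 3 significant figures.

CYP2C19: 0.21 × 0.12 = 0.0252
CYP2B6: 0.56 × 6.2 = 3.472
Other: 0.23 (unchanged)
CL_new/CL_old = 0.0252 + 3.472 + 0.23 = 3.7272.
Because systemic exposure varies inversely with clearance, the combined effect is 1 / 3.7272 = 0.268.

0.268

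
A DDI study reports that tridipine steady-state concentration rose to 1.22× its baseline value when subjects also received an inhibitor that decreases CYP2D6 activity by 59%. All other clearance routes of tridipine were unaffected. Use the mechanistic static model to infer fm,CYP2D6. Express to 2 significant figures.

0.31

Write x for the fraction cleared via CYP2D6. The observed steady-state concentration change means clearance fell to 1/1.22 = 0.8197 of baseline.
Setting x·0.41 + (1 − x) = 0.8197 and solving: x = (0.8197 − 1)/(0.41 − 1) = 0.31.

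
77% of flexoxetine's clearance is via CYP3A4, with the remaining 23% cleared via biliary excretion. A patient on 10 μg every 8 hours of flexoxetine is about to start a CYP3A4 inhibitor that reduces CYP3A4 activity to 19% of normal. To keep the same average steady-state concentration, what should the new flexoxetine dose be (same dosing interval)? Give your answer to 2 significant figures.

CYP3A4: 0.77 × 0.19 = 0.1463
Other: 0.23 (unchanged)
New clearance relative to baseline: 0.1463 + 0.23 = 0.3763.
Exposure is unchanged when dose changes in proportion to clearance. New dose = 10 μg × 0.3763 = 3.8 μg.

3.8 μg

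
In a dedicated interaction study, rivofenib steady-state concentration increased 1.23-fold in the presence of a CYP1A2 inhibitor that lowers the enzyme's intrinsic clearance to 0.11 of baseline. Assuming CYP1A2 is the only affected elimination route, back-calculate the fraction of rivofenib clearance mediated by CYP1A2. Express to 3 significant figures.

CL'/CL = 1 / 1.23 = 0.813
0.11·fm + (1 − fm) = 0.813
fm = (0.813 − 1) / (0.11 − 1) = 0.210

0.210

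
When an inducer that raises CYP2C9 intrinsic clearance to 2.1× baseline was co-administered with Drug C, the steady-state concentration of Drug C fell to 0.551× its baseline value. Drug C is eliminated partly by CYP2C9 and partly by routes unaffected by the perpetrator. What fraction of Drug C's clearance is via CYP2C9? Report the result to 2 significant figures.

0.74

CL'/CL = 1 / 0.551 = 1.815
2.1·fm + (1 − fm) = 1.815
fm = (1.815 − 1) / (2.1 − 1) = 0.74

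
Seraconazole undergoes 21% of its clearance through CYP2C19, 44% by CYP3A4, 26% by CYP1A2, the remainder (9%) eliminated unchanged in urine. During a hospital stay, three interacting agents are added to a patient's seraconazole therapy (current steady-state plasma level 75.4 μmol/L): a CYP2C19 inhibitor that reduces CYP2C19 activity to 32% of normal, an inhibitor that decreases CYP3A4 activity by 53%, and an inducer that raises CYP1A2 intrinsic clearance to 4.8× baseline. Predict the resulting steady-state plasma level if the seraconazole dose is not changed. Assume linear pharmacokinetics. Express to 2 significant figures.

47 μmol/L

CYP2C19: 0.21 × 0.32 = 0.0672
CYP3A4: 0.44 × 0.47 = 0.2068
CYP1A2: 0.26 × 4.8 = 1.248
Other: 0.09 (unchanged)
New clearance relative to baseline: 0.0672 + 0.2068 + 1.248 + 0.09 = 1.612.
Steady-state plasma level ∝ 1/CL: new value = 75.4 / 1.612 = 47 μmol/L.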